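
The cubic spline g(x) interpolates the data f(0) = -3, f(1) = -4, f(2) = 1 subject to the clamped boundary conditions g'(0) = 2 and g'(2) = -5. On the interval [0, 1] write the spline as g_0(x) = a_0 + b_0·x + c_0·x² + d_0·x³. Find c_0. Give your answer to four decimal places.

Let M_i = g''(x_i). Step sizes h_i = 1, 1; slopes of the chords Δ_i = (y_(i+1) - y_i)/h_i = -1, 5.
  1·M_0 + 4·M_1 + 1·M_2 = 6(Δ_1 - Δ_0) = 36
Clamped end conditions give two more equations: 2h_0·M_0 + h_0·M_1 = 6(Δ_0 - g'(0)) = -18 and h_1·M_1 + 2h_1·M_2 = 6(g'(2) - Δ_1) = -60.
Solving: M_0 = -43/2, M_1 = 25, M_2 = -85/2.
On [0, 1], with g_0(x) = a_0 + b_0·x + c_0·x² + d_0·x³: c_0 = M_0/2 = -43/4, d_0 = (M_1 - M_0)/(6h_0) = 31/4, b_0 = Δ_0 - h_0(2M_0 + M_1)/6 = 2.

-10.7500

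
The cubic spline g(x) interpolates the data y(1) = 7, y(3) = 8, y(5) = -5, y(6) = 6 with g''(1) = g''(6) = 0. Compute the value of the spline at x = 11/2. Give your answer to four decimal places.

Write m_i for g''(x_i). With h_i = 2, 2, 1 and divided differences Δ_i = 1/2, -13/2, 11, the continuity of g' gives the tridiagonal system
  2·m_0 + 8·m_1 + 2·m_2 = 6(Δ_1 - Δ_0) = -42
  2·m_1 + 6·m_2 + 1·m_3 = 6(Δ_2 - Δ_1) = 105
Natural end conditions: m_0 = m_3 = 0.
Hence m_0 = 0, m_1 = -21/2, m_2 = 21, m_3 = 0.
On [5, 6], g(x) = -5 + 4·(x - 5) + 21/2·(x - 5)² - 7/2·(x - 5)³.
With (x - 5) = 1/2: g(11/2) = -13/16.

-0.8125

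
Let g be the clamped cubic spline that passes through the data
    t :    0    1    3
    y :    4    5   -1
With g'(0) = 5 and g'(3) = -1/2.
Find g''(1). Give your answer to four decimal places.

Let M_i = g''(x_i). Step sizes h_i = 1, 2; slopes of the chords Δ_i = (y_(i+1) - y_i)/h_i = 1, -3.
  1·M_0 + 6·M_1 + 2·M_2 = 6(Δ_1 - Δ_0) = -24
Clamped end conditions give two more equations: 2h_0·M_0 + h_0·M_1 = 6(Δ_0 - g'(0)) = -24 and h_1·M_1 + 2h_1·M_2 = 6(g'(3) - Δ_1) = 15.
Forward elimination and back-substitution give M_0 = -59/6, M_1 = -13/3, M_2 = 71/12.

-4.3333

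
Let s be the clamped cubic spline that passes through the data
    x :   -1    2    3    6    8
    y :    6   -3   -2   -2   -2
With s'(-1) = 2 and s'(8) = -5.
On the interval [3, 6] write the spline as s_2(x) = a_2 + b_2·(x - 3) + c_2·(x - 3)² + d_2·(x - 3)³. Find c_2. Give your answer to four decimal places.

-1.2416

With M_i denoting the second derivative at x_i, h_i = 3, 1, 3, 2, and Δ_i = (y_(i+1) − y_i)/h_i = -3, 1, 0, 0:
  3·M_0 + 8·M_1 + 1·M_2 = 6(Δ_1 - Δ_0) = 24
  1·M_1 + 8·M_2 + 3·M_3 = 6(Δ_2 - Δ_1) = -6
  3·M_2 + 10·M_3 + 2·M_4 = 6(Δ_3 - Δ_2) = 0
Clamped end conditions give two more equations: 2h_0·M_0 + h_0·M_1 = 6(Δ_0 - s'(-1)) = -30 and h_3·M_3 + 2h_3·M_4 = 6(s'(8) - Δ_3) = -30.
Hence M_0 = -729/89, M_1 = 568/89, M_2 = -221/89, M_3 = 222/89, M_4 = -1557/178.
On [3, 6], with s_2(x) = a_2 + b_2·(x - 3) + c_2·(x - 3)² + d_2·(x - 3)³: c_2 = M_2/2 = -221/178, d_2 = (M_3 - M_2)/(6h_2) = 443/1602, b_2 = Δ_2 - h_2(2M_2 + M_3)/6 = 110/89.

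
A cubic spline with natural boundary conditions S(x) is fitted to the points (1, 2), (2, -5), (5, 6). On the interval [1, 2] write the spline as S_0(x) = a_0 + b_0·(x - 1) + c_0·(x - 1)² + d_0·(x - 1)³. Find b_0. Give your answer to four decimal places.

Put M_i = S'' at the i-th knot. Here h = (1, 3) and Δ = (-7, 11/3), so the interior equations h_(i-1)·M_(i-1) + 2(h_(i-1)+h_i)·M_i + h_i·M_(i+1) = 6(Δ_i − Δ_(i-1)) read
  1·M_0 + 8·M_1 + 3·M_2 = 6(Δ_1 - Δ_0) = 64
Natural end conditions: M_0 = M_2 = 0.
Solving the tridiagonal system: M_0 = 0, M_1 = 8, M_2 = 0.
On [1, 2], with S_0(x) = a_0 + b_0·(x - 1) + c_0·(x - 1)² + d_0·(x - 1)³: c_0 = M_0/2 = 0, d_0 = (M_1 - M_0)/(6h_0) = 4/3, b_0 = Δ_0 - h_0(2M_0 + M_1)/6 = -25/3.

-8.3333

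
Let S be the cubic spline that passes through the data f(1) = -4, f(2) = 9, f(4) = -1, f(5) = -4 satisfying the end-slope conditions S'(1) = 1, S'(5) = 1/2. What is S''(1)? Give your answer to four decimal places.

51.1429

Let M_i = S''(x_i). Step sizes h_i = 1, 2, 1; slopes of the chords Δ_i = (y_(i+1) - y_i)/h_i = 13, -5, -3.
  1·M_0 + 6·M_1 + 2·M_2 = 6(Δ_1 - Δ_0) = -108
  2·M_1 + 6·M_2 + 1·M_3 = 6(Δ_2 - Δ_1) = 12
Clamped end conditions give two more equations: 2h_0·M_0 + h_0·M_1 = 6(Δ_0 - S'(1)) = 72 and h_2·M_2 + 2h_2·M_3 = 6(S'(5) - Δ_2) = 21.
Hence M_0 = 358/7, M_1 = -212/7, M_2 = 79/7, M_3 = 34/7.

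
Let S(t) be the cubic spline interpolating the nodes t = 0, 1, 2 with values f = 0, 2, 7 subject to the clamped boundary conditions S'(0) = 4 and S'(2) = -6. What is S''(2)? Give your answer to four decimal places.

With σ_i denoting the second derivative at x_i, h_i = 1, 1, and Δ_i = (y_(i+1) − y_i)/h_i = 2, 5:
  1·σ_0 + 4·σ_1 + 1·σ_2 = 6(Δ_1 - Δ_0) = 18
Clamped end conditions give two more equations: 2h_0·σ_0 + h_0·σ_1 = 6(Δ_0 - S'(0)) = -12 and h_1·σ_1 + 2h_1·σ_2 = 6(S'(2) - Δ_1) = -66.
Solving the tridiagonal system: σ_0 = -31/2, σ_1 = 19, σ_2 = -85/2.

-42.5000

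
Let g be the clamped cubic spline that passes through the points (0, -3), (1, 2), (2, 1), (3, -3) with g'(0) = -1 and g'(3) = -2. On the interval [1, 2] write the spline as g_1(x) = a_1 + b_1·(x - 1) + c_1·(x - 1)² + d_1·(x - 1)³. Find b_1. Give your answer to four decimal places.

Put M_i = g'' at the i-th knot. Here h = (1, 1, 1) and Δ = (5, -1, -4), so the interior equations h_(i-1)·M_(i-1) + 2(h_(i-1)+h_i)·M_i + h_i·M_(i+1) = 6(Δ_i − Δ_(i-1)) read
  1·M_0 + 4·M_1 + 1·M_2 = 6(Δ_1 - Δ_0) = -36
  1·M_1 + 4·M_2 + 1·M_3 = 6(Δ_2 - Δ_1) = -18
Clamped end conditions give two more equations: 2h_0·M_0 + h_0·M_1 = 6(Δ_0 - g'(0)) = 36 and h_2·M_2 + 2h_2·M_3 = 6(g'(3) - Δ_2) = 12.
Forward elimination and back-substitution give M_0 = 76/3, M_1 = -44/3, M_2 = -8/3, M_3 = 22/3.
On [1, 2], with g_1(x) = a_1 + b_1·(x - 1) + c_1·(x - 1)² + d_1·(x - 1)³: c_1 = M_1/2 = -22/3, d_1 = (M_2 - M_1)/(6h_1) = 2, b_1 = Δ_1 - h_1(2M_1 + M_2)/6 = 13/3.

4.3333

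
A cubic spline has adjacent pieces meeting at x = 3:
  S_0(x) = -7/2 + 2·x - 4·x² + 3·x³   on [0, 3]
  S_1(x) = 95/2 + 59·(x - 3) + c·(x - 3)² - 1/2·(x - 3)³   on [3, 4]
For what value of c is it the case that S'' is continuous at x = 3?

S_0''(x) = -8 + 18·x, so S_0''(3) = 46. On the right, S_1''(3) = 2c, so c = 23.

23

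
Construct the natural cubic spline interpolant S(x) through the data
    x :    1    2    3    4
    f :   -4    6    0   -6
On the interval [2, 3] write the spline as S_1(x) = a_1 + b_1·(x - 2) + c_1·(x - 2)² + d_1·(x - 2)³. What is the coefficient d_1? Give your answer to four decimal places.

5.3333

With M_i denoting the second derivative at x_i, h_i = 1, 1, 1, and Δ_i = (y_(i+1) − y_i)/h_i = 10, -6, -6:
  1·M_0 + 4·M_1 + 1·M_2 = 6(Δ_1 - Δ_0) = -96
  1·M_1 + 4·M_2 + 1·M_3 = 6(Δ_2 - Δ_1) = 0
Natural end conditions: M_0 = M_3 = 0.
Solving: M_0 = 0, M_1 = -128/5, M_2 = 32/5, M_3 = 0.
On [2, 3], with S_1(x) = a_1 + b_1·(x - 2) + c_1·(x - 2)² + d_1·(x - 2)³: c_1 = M_1/2 = -64/5, d_1 = (M_2 - M_1)/(6h_1) = 16/3, b_1 = Δ_1 - h_1(2M_1 + M_2)/6 = 22/15.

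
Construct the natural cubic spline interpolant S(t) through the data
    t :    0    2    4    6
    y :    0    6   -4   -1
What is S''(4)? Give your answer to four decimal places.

6.8000

Put σ_i = S'' at the i-th knot. Here h = (2, 2, 2) and Δ = (3, -5, 3/2), so the interior equations h_(i-1)·σ_(i-1) + 2(h_(i-1)+h_i)·σ_i + h_i·σ_(i+1) = 6(Δ_i − Δ_(i-1)) read
  2·σ_0 + 8·σ_1 + 2·σ_2 = 6(Δ_1 - Δ_0) = -48
  2·σ_1 + 8·σ_2 + 2·σ_3 = 6(Δ_2 - Δ_1) = 39
Natural end conditions: σ_0 = σ_3 = 0.
Solving: σ_0 = 0, σ_1 = -77/10, σ_2 = 34/5, σ_3 = 0.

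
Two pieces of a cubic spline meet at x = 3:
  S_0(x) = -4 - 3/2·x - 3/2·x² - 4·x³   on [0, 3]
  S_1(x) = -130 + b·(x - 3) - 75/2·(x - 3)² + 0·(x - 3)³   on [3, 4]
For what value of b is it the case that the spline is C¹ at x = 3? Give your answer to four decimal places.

-118.5000

S_0'(x) = -3/2 - 3·x - 12·x², so S_0'(3) = -237/2. On the right, S_1'(3) = b, so b = -237/2.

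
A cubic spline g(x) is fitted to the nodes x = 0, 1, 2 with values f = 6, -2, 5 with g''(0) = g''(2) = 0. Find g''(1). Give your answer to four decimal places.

With σ_i denoting the second derivative at x_i, h_i = 1, 1, and Δ_i = (y_(i+1) − y_i)/h_i = -8, 7:
  1·σ_0 + 4·σ_1 + 1·σ_2 = 6(Δ_1 - Δ_0) = 90
Natural end conditions: σ_0 = σ_2 = 0.
Forward elimination and back-substitution give σ_0 = 0, σ_1 = 45/2, σ_2 = 0.

22.5000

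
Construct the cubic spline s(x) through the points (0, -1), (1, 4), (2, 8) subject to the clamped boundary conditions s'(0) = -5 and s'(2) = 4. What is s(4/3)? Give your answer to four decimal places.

Write m_i for s''(x_i). With h_i = 1, 1 and divided differences Δ_i = 5, 4, the continuity of s' gives the tridiagonal system
  1·m_0 + 4·m_1 + 1·m_2 = 6(Δ_1 - Δ_0) = -6
Clamped end conditions give two more equations: 2h_0·m_0 + h_0·m_1 = 6(Δ_0 - s'(0)) = 60 and h_1·m_1 + 2h_1·m_2 = 6(s'(2) - Δ_1) = 0.
Solving: m_0 = 36, m_1 = -12, m_2 = 6.
On [1, 2], s(x) = 4 + 7·(x - 1) - 6·(x - 1)² + 3·(x - 1)³.
With (x - 1) = 1/3: s(4/3) = 52/9.

5.7778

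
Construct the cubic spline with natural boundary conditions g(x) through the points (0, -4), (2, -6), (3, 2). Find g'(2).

5

Write m_i for g''(x_i). With h_i = 2, 1 and divided differences Δ_i = -1, 8, the continuity of g' gives the tridiagonal system
  2·m_0 + 6·m_1 + 1·m_2 = 6(Δ_1 - Δ_0) = 54
Natural end conditions: m_0 = m_2 = 0.
Solving the tridiagonal system: m_0 = 0, m_1 = 9, m_2 = 0.
On [2, 3], g'(x) = b_1 + 2c_1·(x - 2) + 3d_1·(x - 2)² with b_1 = Δ_1 - h_1(2m_1 + m_2)/6 = 5, c_1 = m_1/2 = 9/2, d_1 = (m_2 - m_1)/(6h_1) = -3/2. So g'(2) = 5.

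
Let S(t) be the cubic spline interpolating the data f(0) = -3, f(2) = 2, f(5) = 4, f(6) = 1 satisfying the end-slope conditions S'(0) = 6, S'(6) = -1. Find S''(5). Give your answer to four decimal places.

Put m_i = S'' at the i-th knot. Here h = (2, 3, 1) and Δ = (5/2, 2/3, -3), so the interior equations h_(i-1)·m_(i-1) + 2(h_(i-1)+h_i)·m_i + h_i·m_(i+1) = 6(Δ_i − Δ_(i-1)) read
  2·m_0 + 10·m_1 + 3·m_2 = 6(Δ_1 - Δ_0) = -11
  3·m_1 + 8·m_2 + 1·m_3 = 6(Δ_2 - Δ_1) = -22
Clamped end conditions give two more equations: 2h_0·m_0 + h_0·m_1 = 6(Δ_0 - S'(0)) = -21 and h_2·m_2 + 2h_2·m_3 = 6(S'(6) - Δ_2) = 12.
Forward elimination and back-substitution give m_0 = -463/78, m_1 = 107/78, m_2 = -167/39, m_3 = 635/78.

-4.2821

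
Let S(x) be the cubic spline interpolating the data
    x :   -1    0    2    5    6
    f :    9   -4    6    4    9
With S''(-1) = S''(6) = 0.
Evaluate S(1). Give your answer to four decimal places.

-1.8198

With M_i denoting the second derivative at x_i, h_i = 1, 2, 3, 1, and Δ_i = (y_(i+1) − y_i)/h_i = -13, 5, -2/3, 5:
  1·M_0 + 6·M_1 + 2·M_2 = 6(Δ_1 - Δ_0) = 108
  2·M_1 + 10·M_2 + 3·M_3 = 6(Δ_2 - Δ_1) = -34
  3·M_2 + 8·M_3 + 1·M_4 = 6(Δ_3 - Δ_2) = 34
Natural end conditions: M_0 = M_4 = 0.
Hence M_0 = 0, M_1 = 4208/197, M_2 = -1986/197, M_3 = 1582/197, M_4 = 0.
On [0, 2], S(x) = -4 - 3475/591·x + 2104/197·x² - 3097/1182·x³.
With x = 1: S(1) = -717/394.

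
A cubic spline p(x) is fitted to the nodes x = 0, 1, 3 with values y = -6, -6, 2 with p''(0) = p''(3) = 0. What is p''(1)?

Put M_i = p'' at the i-th knot. Here h = (1, 2) and Δ = (0, 4), so the interior equations h_(i-1)·M_(i-1) + 2(h_(i-1)+h_i)·M_i + h_i·M_(i+1) = 6(Δ_i − Δ_(i-1)) read
  1·M_0 + 6·M_1 + 2·M_2 = 6(Δ_1 - Δ_0) = 24
Natural end conditions: M_0 = M_2 = 0.
Solving the tridiagonal system: M_0 = 0, M_1 = 4, M_2 = 0.

4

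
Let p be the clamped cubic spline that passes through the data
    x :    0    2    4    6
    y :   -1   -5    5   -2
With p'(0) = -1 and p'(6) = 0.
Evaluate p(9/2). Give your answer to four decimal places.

4.0563

Let σ_i = p''(x_i). Step sizes h_i = 2, 2, 2; slopes of the chords Δ_i = (y_(i+1) - y_i)/h_i = -2, 5, -7/2.
  2·σ_0 + 8·σ_1 + 2·σ_2 = 6(Δ_1 - Δ_0) = 42
  2·σ_1 + 8·σ_2 + 2·σ_3 = 6(Δ_2 - Δ_1) = -51
Clamped end conditions give two more equations: 2h_0·σ_0 + h_0·σ_1 = 6(Δ_0 - p'(0)) = -6 and h_2·σ_2 + 2h_2·σ_3 = 6(p'(6) - Δ_2) = 21.
Solving the tridiagonal system: σ_0 = -191/30, σ_1 = 146/15, σ_2 = -347/30, σ_3 = 331/30.
On [4, 6], p(x) = 5 + 8/15·(x - 4) - 347/60·(x - 4)² + 113/60·(x - 4)³.
With (x - 4) = 1/2: p(9/2) = 649/160.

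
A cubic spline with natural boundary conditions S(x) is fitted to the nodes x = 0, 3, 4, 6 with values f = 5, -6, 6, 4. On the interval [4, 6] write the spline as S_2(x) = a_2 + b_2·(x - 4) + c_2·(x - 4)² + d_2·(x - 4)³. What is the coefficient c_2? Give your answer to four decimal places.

-7.6383

Write m_i for S''(x_i). With h_i = 3, 1, 2 and divided differences Δ_i = -11/3, 12, -1, the continuity of S' gives the tridiagonal system
  3·m_0 + 8·m_1 + 1·m_2 = 6(Δ_1 - Δ_0) = 94
  1·m_1 + 6·m_2 + 2·m_3 = 6(Δ_2 - Δ_1) = -78
Natural end conditions: m_0 = m_3 = 0.
Forward elimination and back-substitution give m_0 = 0, m_1 = 642/47, m_2 = -718/47, m_3 = 0.
On [4, 6], with S_2(x) = a_2 + b_2·(x - 4) + c_2·(x - 4)² + d_2·(x - 4)³: c_2 = m_2/2 = -359/47, d_2 = (m_3 - m_2)/(6h_2) = 359/282, b_2 = Δ_2 - h_2(2m_2 + m_3)/6 = 1295/141.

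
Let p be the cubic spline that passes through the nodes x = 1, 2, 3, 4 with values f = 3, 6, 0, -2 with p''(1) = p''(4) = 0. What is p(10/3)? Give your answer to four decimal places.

-1.2840

Let M_i = p''(x_i). Step sizes h_i = 1, 1, 1; slopes of the chords Δ_i = (y_(i+1) - y_i)/h_i = 3, -6, -2.
  1·M_0 + 4·M_1 + 1·M_2 = 6(Δ_1 - Δ_0) = -54
  1·M_1 + 4·M_2 + 1·M_3 = 6(Δ_2 - Δ_1) = 24
Natural end conditions: M_0 = M_3 = 0.
Solving: M_0 = 0, M_1 = -16, M_2 = 10, M_3 = 0.
On [3, 4], p(x) = 0 - 16/3·(x - 3) + 5·(x - 3)² - 5/3·(x - 3)³.
With (x - 3) = 1/3: p(10/3) = -104/81.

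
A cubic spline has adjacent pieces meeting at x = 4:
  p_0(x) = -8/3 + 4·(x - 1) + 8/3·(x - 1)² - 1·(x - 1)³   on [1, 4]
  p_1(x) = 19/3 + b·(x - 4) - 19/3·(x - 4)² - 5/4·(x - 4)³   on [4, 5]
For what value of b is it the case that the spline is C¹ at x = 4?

-7

p_0'(x) = 4 + 16/3·(x - 1) - 3·(x - 1)², so p_0'(4) = -7. On the right, p_1'(4) = b, so b = -7.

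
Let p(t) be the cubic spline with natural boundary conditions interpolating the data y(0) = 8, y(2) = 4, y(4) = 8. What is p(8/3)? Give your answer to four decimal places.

Let m_i = p''(x_i). Step sizes h_i = 2, 2; slopes of the chords Δ_i = (y_(i+1) - y_i)/h_i = -2, 2.
  2·m_0 + 8·m_1 + 2·m_2 = 6(Δ_1 - Δ_0) = 24
Natural end conditions: m_0 = m_2 = 0.
Solving: m_0 = 0, m_1 = 3, m_2 = 0.
On [2, 4], p(t) = 4 + 0·(t - 2) + 3/2·(t - 2)² - 1/4·(t - 2)³.
With (t - 2) = 2/3: p(8/3) = 124/27.

4.5926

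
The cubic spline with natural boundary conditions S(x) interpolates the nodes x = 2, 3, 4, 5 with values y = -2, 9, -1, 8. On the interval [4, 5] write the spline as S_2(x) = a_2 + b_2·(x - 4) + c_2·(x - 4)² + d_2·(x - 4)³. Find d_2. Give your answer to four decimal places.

-6.4667

Write σ_i for S''(x_i). With h_i = 1, 1, 1 and divided differences Δ_i = 11, -10, 9, the continuity of S' gives the tridiagonal system
  1·σ_0 + 4·σ_1 + 1·σ_2 = 6(Δ_1 - Δ_0) = -126
  1·σ_1 + 4·σ_2 + 1·σ_3 = 6(Δ_2 - Δ_1) = 114
Natural end conditions: σ_0 = σ_3 = 0.
Solving the tridiagonal system: σ_0 = 0, σ_1 = -206/5, σ_2 = 194/5, σ_3 = 0.
On [4, 5], with S_2(x) = a_2 + b_2·(x - 4) + c_2·(x - 4)² + d_2·(x - 4)³: c_2 = σ_2/2 = 97/5, d_2 = (σ_3 - σ_2)/(6h_2) = -97/15, b_2 = Δ_2 - h_2(2σ_2 + σ_3)/6 = -59/15.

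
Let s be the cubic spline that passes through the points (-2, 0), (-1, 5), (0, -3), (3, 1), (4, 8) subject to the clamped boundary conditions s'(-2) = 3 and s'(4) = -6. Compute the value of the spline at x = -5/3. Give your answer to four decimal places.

1.7820

Put m_i = s'' at the i-th knot. Here h = (1, 1, 3, 1) and Δ = (5, -8, 4/3, 7), so the interior equations h_(i-1)·m_(i-1) + 2(h_(i-1)+h_i)·m_i + h_i·m_(i+1) = 6(Δ_i − Δ_(i-1)) read
  1·m_0 + 4·m_1 + 1·m_2 = 6(Δ_1 - Δ_0) = -78
  1·m_1 + 8·m_2 + 3·m_3 = 6(Δ_2 - Δ_1) = 56
  3·m_2 + 8·m_3 + 1·m_4 = 6(Δ_3 - Δ_2) = 34
Clamped end conditions give two more equations: 2h_0·m_0 + h_0·m_1 = 6(Δ_0 - s'(-2)) = 12 and h_3·m_3 + 2h_3·m_4 = 6(s'(4) - Δ_3) = -78.
Solving: m_0 = 2179/114, m_1 = -1495/57, m_2 = 889/114, m_3 = 377/57, m_4 = -4823/114.
On [-2, -1], s(x) = 0 + 3·(x + 2) + 2179/228·(x + 2)² - 1723/228·(x + 2)³.
With (x + 2) = 1/3: s(-5/3) = 5485/3078.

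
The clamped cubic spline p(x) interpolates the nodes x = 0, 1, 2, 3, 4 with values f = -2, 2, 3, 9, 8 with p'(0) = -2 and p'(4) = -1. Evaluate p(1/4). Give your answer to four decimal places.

Write M_i for p''(x_i). With h_i = 1, 1, 1, 1 and divided differences Δ_i = 4, 1, 6, -1, the continuity of p' gives the tridiagonal system
  1·M_0 + 4·M_1 + 1·M_2 = 6(Δ_1 - Δ_0) = -18
  1·M_1 + 4·M_2 + 1·M_3 = 6(Δ_2 - Δ_1) = 30
  1·M_2 + 4·M_3 + 1·M_4 = 6(Δ_3 - Δ_2) = -42
Clamped end conditions give two more equations: 2h_0·M_0 + h_0·M_1 = 6(Δ_0 - p'(0)) = 36 and h_3·M_3 + 2h_3·M_4 = 6(p'(4) - Δ_3) = 0.
Forward elimination and back-substitution give M_0 = 709/28, M_1 = -205/14, M_2 = 61/4, M_3 = -229/14, M_4 = 229/28.
On [0, 1], p(x) = -2 - 2·x + 709/56·x² - 373/56·x³.
With x = 1/4: p(1/4) = -6497/3584.

-1.8128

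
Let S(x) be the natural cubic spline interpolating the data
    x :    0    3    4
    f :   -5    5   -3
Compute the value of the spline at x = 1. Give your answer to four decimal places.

Put M_i = S'' at the i-th knot. Here h = (3, 1) and Δ = (10/3, -8), so the interior equations h_(i-1)·M_(i-1) + 2(h_(i-1)+h_i)·M_i + h_i·M_(i+1) = 6(Δ_i − Δ_(i-1)) read
  3·M_0 + 8·M_1 + 1·M_2 = 6(Δ_1 - Δ_0) = -68
Natural end conditions: M_0 = M_2 = 0.
Solving the tridiagonal system: M_0 = 0, M_1 = -17/2, M_2 = 0.
On [0, 3], S(x) = -5 + 91/12·x + 0·x² - 17/36·x³.
With x = 1: S(1) = 19/9.

2.1111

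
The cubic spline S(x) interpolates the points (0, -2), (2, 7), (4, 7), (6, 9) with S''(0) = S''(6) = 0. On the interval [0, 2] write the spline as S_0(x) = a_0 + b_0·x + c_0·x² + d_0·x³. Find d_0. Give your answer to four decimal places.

-0.3167

Let M_i = S''(x_i). Step sizes h_i = 2, 2, 2; slopes of the chords Δ_i = (y_(i+1) - y_i)/h_i = 9/2, 0, 1.
  2·M_0 + 8·M_1 + 2·M_2 = 6(Δ_1 - Δ_0) = -27
  2·M_1 + 8·M_2 + 2·M_3 = 6(Δ_2 - Δ_1) = 6
Natural end conditions: M_0 = M_3 = 0.
Hence M_0 = 0, M_1 = -19/5, M_2 = 17/10, M_3 = 0.
On [0, 2], with S_0(x) = a_0 + b_0·x + c_0·x² + d_0·x³: c_0 = M_0/2 = 0, d_0 = (M_1 - M_0)/(6h_0) = -19/60, b_0 = Δ_0 - h_0(2M_0 + M_1)/6 = 173/30.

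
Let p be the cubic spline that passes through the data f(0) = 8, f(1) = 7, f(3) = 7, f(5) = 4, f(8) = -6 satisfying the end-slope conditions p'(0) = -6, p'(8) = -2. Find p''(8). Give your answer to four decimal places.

Let m_i = p''(x_i). Step sizes h_i = 1, 2, 2, 3; slopes of the chords Δ_i = (y_(i+1) - y_i)/h_i = -1, 0, -3/2, -10/3.
  1·m_0 + 6·m_1 + 2·m_2 = 6(Δ_1 - Δ_0) = 6
  2·m_1 + 8·m_2 + 2·m_3 = 6(Δ_2 - Δ_1) = -9
  2·m_2 + 10·m_3 + 3·m_4 = 6(Δ_3 - Δ_2) = -11
Clamped end conditions give two more equations: 2h_0·m_0 + h_0·m_1 = 6(Δ_0 - p'(0)) = 30 and h_3·m_3 + 2h_3·m_4 = 6(p'(8) - Δ_3) = 8.
Forward elimination and back-substitution give m_0 = 3341/212, m_1 = -161/106, m_2 = -137/424, m_3 = -179/106, m_4 = 1385/636.

2.1777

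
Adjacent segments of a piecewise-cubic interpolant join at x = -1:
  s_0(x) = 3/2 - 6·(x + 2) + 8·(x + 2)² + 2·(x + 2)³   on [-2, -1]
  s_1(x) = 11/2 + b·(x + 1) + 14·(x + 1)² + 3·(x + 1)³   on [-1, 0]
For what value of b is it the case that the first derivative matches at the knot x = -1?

s_0'(x) = -6 + 16·(x + 2) + 6·(x + 2)², so s_0'(-1) = 16. On the right, s_1'(-1) = b, so b = 16.

16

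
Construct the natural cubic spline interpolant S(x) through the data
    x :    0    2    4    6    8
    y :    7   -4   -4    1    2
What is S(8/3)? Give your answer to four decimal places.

-5.2077

Put M_i = S'' at the i-th knot. Here h = (2, 2, 2, 2) and Δ = (-11/2, 0, 5/2, 1/2), so the interior equations h_(i-1)·M_(i-1) + 2(h_(i-1)+h_i)·M_i + h_i·M_(i+1) = 6(Δ_i − Δ_(i-1)) read
  2·M_0 + 8·M_1 + 2·M_2 = 6(Δ_1 - Δ_0) = 33
  2·M_1 + 8·M_2 + 2·M_3 = 6(Δ_2 - Δ_1) = 15
  2·M_2 + 8·M_3 + 2·M_4 = 6(Δ_3 - Δ_2) = -12
Natural end conditions: M_0 = M_4 = 0.
Solving: M_0 = 0, M_1 = 423/112, M_2 = 39/28, M_3 = -207/112, M_4 = 0.
On [2, 4], S(x) = -4 - 167/56·(x - 2) + 423/224·(x - 2)² - 89/448·(x - 2)³.
With (x - 2) = 2/3: S(8/3) = -3937/756.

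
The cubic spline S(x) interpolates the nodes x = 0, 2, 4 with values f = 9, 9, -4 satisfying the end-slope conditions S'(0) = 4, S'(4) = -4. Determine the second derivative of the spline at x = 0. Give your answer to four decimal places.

-3.1250

With M_i denoting the second derivative at x_i, h_i = 2, 2, and Δ_i = (y_(i+1) − y_i)/h_i = 0, -13/2:
  2·M_0 + 8·M_1 + 2·M_2 = 6(Δ_1 - Δ_0) = -39
Clamped end conditions give two more equations: 2h_0·M_0 + h_0·M_1 = 6(Δ_0 - S'(0)) = -24 and h_1·M_1 + 2h_1·M_2 = 6(S'(4) - Δ_1) = 15.
Forward elimination and back-substitution give M_0 = -25/8, M_1 = -23/4, M_2 = 53/8.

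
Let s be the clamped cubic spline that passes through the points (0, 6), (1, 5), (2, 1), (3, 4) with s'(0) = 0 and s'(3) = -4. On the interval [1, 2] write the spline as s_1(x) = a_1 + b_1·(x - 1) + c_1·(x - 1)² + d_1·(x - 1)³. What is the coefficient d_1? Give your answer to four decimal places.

5.2000

Let M_i = s''(x_i). Step sizes h_i = 1, 1, 1; slopes of the chords Δ_i = (y_(i+1) - y_i)/h_i = -1, -4, 3.
  1·M_0 + 4·M_1 + 1·M_2 = 6(Δ_1 - Δ_0) = -18
  1·M_1 + 4·M_2 + 1·M_3 = 6(Δ_2 - Δ_1) = 42
Clamped end conditions give two more equations: 2h_0·M_0 + h_0·M_1 = 6(Δ_0 - s'(0)) = -6 and h_2·M_2 + 2h_2·M_3 = 6(s'(3) - Δ_2) = -42.
Solving: M_0 = 32/15, M_1 = -154/15, M_2 = 314/15, M_3 = -472/15.
On [1, 2], with s_1(x) = a_1 + b_1·(x - 1) + c_1·(x - 1)² + d_1·(x - 1)³: c_1 = M_1/2 = -77/15, d_1 = (M_2 - M_1)/(6h_1) = 26/5, b_1 = Δ_1 - h_1(2M_1 + M_2)/6 = -61/15.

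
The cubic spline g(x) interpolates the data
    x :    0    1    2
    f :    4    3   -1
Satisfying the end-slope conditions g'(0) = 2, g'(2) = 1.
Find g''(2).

Write M_i for g''(x_i). With h_i = 1, 1 and divided differences Δ_i = -1, -4, the continuity of g' gives the tridiagonal system
  1·M_0 + 4·M_1 + 1·M_2 = 6(Δ_1 - Δ_0) = -18
Clamped end conditions give two more equations: 2h_0·M_0 + h_0·M_1 = 6(Δ_0 - g'(0)) = -18 and h_1·M_1 + 2h_1·M_2 = 6(g'(2) - Δ_1) = 30.
Solving the tridiagonal system: M_0 = -5, M_1 = -8, M_2 = 19.

19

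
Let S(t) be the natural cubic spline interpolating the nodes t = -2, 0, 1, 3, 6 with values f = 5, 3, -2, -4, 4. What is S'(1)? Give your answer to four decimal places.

Let M_i = S''(x_i). Step sizes h_i = 2, 1, 2, 3; slopes of the chords Δ_i = (y_(i+1) - y_i)/h_i = -1, -5, -1, 8/3.
  2·M_0 + 6·M_1 + 1·M_2 = 6(Δ_1 - Δ_0) = -24
  1·M_1 + 6·M_2 + 2·M_3 = 6(Δ_2 - Δ_1) = 24
  2·M_2 + 10·M_3 + 3·M_4 = 6(Δ_3 - Δ_2) = 22
Natural end conditions: M_0 = M_4 = 0.
Solving: M_0 = 0, M_1 = -770/163, M_2 = 708/163, M_3 = 217/163, M_4 = 0.
On [1, 3], S'(t) = b_2 + 2c_2·(t - 1) + 3d_2·(t - 1)² with b_2 = Δ_2 - h_2(2M_2 + M_3)/6 = -2122/489, c_2 = M_2/2 = 354/163, d_2 = (M_3 - M_2)/(6h_2) = -491/1956. So S'(1) = -2122/489.

-4.3395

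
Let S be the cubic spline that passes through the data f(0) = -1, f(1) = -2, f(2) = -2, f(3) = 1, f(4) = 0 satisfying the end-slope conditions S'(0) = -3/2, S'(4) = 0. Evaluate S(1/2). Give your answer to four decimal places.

-1.5703

Let M_i = S''(x_i). Step sizes h_i = 1, 1, 1, 1; slopes of the chords Δ_i = (y_(i+1) - y_i)/h_i = -1, 0, 3, -1.
  1·M_0 + 4·M_1 + 1·M_2 = 6(Δ_1 - Δ_0) = 6
  1·M_1 + 4·M_2 + 1·M_3 = 6(Δ_2 - Δ_1) = 18
  1·M_2 + 4·M_3 + 1·M_4 = 6(Δ_3 - Δ_2) = -24
Clamped end conditions give two more equations: 2h_0·M_0 + h_0·M_1 = 6(Δ_0 - S'(0)) = 3 and h_3·M_3 + 2h_3·M_4 = 6(S'(4) - Δ_3) = 6.
Forward elimination and back-substitution give M_0 = 15/8, M_1 = -3/4, M_2 = 57/8, M_3 = -39/4, M_4 = 63/8.
On [0, 1], S(x) = -1 - 3/2·x + 15/16·x² - 7/16·x³.
With x = 1/2: S(1/2) = -201/128.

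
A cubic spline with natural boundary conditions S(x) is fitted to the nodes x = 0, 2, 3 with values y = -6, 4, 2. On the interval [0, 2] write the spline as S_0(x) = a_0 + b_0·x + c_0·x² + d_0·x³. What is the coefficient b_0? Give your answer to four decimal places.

Put m_i = S'' at the i-th knot. Here h = (2, 1) and Δ = (5, -2), so the interior equations h_(i-1)·m_(i-1) + 2(h_(i-1)+h_i)·m_i + h_i·m_(i+1) = 6(Δ_i − Δ_(i-1)) read
  2·m_0 + 6·m_1 + 1·m_2 = 6(Δ_1 - Δ_0) = -42
Natural end conditions: m_0 = m_2 = 0.
Solving: m_0 = 0, m_1 = -7, m_2 = 0.
On [0, 2], with S_0(x) = a_0 + b_0·x + c_0·x² + d_0·x³: c_0 = m_0/2 = 0, d_0 = (m_1 - m_0)/(6h_0) = -7/12, b_0 = Δ_0 - h_0(2m_0 + m_1)/6 = 22/3.

7.3333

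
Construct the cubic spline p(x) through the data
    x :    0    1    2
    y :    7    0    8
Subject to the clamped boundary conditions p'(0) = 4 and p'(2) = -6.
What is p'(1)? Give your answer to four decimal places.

Write σ_i for p''(x_i). With h_i = 1, 1 and divided differences Δ_i = -7, 8, the continuity of p' gives the tridiagonal system
  1·σ_0 + 4·σ_1 + 1·σ_2 = 6(Δ_1 - Δ_0) = 90
Clamped end conditions give two more equations: 2h_0·σ_0 + h_0·σ_1 = 6(Δ_0 - p'(0)) = -66 and h_1·σ_1 + 2h_1·σ_2 = 6(p'(2) - Δ_1) = -84.
Solving: σ_0 = -121/2, σ_1 = 55, σ_2 = -139/2.
On [1, 2], p'(x) = b_1 + 2c_1·(x - 1) + 3d_1·(x - 1)² with b_1 = Δ_1 - h_1(2σ_1 + σ_2)/6 = 5/4, c_1 = σ_1/2 = 55/2, d_1 = (σ_2 - σ_1)/(6h_1) = -83/4. So p'(1) = 5/4.

1.2500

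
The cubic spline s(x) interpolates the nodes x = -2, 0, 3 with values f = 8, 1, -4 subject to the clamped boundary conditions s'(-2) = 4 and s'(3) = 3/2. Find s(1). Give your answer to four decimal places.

-3.1407

Put σ_i = s'' at the i-th knot. Here h = (2, 3) and Δ = (-7/2, -5/3), so the interior equations h_(i-1)·σ_(i-1) + 2(h_(i-1)+h_i)·σ_i + h_i·σ_(i+1) = 6(Δ_i − Δ_(i-1)) read
  2·σ_0 + 10·σ_1 + 3·σ_2 = 6(Δ_1 - Δ_0) = 11
Clamped end conditions give two more equations: 2h_0·σ_0 + h_0·σ_1 = 6(Δ_0 - s'(-2)) = -45 and h_1·σ_1 + 2h_1·σ_2 = 6(s'(3) - Δ_1) = 19.
Solving the tridiagonal system: σ_0 = -257/20, σ_1 = 16/5, σ_2 = 47/30.
On [0, 3], s(x) = 1 - 113/20·x + 8/5·x² - 49/540·x³.
With x = 1: s(1) = -424/135.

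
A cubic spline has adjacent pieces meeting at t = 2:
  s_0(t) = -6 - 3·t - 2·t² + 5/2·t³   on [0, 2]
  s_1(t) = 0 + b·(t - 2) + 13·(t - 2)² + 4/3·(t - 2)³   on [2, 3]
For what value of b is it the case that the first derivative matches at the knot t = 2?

s_0'(t) = -3 - 4·t + 15/2·t², so s_0'(2) = 19. On the right, s_1'(2) = b, so b = 19.

19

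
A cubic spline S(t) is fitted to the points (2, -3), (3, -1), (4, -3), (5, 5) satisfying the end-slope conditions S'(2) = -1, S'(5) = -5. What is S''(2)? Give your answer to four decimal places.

18.5333

With M_i denoting the second derivative at x_i, h_i = 1, 1, 1, and Δ_i = (y_(i+1) − y_i)/h_i = 2, -2, 8:
  1·M_0 + 4·M_1 + 1·M_2 = 6(Δ_1 - Δ_0) = -24
  1·M_1 + 4·M_2 + 1·M_3 = 6(Δ_2 - Δ_1) = 60
Clamped end conditions give two more equations: 2h_0·M_0 + h_0·M_1 = 6(Δ_0 - S'(2)) = 18 and h_2·M_2 + 2h_2·M_3 = 6(S'(5) - Δ_2) = -78.
Hence M_0 = 278/15, M_1 = -286/15, M_2 = 506/15, M_3 = -838/15.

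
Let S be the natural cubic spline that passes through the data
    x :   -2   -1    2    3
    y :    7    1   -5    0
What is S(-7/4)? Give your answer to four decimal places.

5.4531

Let M_i = S''(x_i). Step sizes h_i = 1, 3, 1; slopes of the chords Δ_i = (y_(i+1) - y_i)/h_i = -6, -2, 5.
  1·M_0 + 8·M_1 + 3·M_2 = 6(Δ_1 - Δ_0) = 24
  3·M_1 + 8·M_2 + 1·M_3 = 6(Δ_2 - Δ_1) = 42
Natural end conditions: M_0 = M_3 = 0.
Hence M_0 = 0, M_1 = 6/5, M_2 = 24/5, M_3 = 0.
On [-2, -1], S(x) = 7 - 31/5·(x + 2) + 0·(x + 2)² + 1/5·(x + 2)³.
With (x + 2) = 1/4: S(-7/4) = 349/64.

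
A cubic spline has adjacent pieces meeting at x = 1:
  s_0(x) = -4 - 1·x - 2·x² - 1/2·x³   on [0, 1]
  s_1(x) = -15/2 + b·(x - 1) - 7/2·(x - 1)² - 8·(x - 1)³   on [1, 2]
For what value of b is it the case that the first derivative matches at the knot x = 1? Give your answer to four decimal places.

-6.5000

s_0'(x) = -1 - 4·x - 3/2·x², so s_0'(1) = -13/2. On the right, s_1'(1) = b, so b = -13/2.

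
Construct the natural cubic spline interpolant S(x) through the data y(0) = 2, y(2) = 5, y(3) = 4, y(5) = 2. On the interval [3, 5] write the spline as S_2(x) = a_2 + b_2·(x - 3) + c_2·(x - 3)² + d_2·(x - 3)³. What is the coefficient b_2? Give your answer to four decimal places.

Write m_i for S''(x_i). With h_i = 2, 1, 2 and divided differences Δ_i = 3/2, -1, -1, the continuity of S' gives the tridiagonal system
  2·m_0 + 6·m_1 + 1·m_2 = 6(Δ_1 - Δ_0) = -15
  1·m_1 + 6·m_2 + 2·m_3 = 6(Δ_2 - Δ_1) = 0
Natural end conditions: m_0 = m_3 = 0.
Solving the tridiagonal system: m_0 = 0, m_1 = -18/7, m_2 = 3/7, m_3 = 0.
On [3, 5], with S_2(x) = a_2 + b_2·(x - 3) + c_2·(x - 3)² + d_2·(x - 3)³: c_2 = m_2/2 = 3/14, d_2 = (m_3 - m_2)/(6h_2) = -1/28, b_2 = Δ_2 - h_2(2m_2 + m_3)/6 = -9/7.

-1.2857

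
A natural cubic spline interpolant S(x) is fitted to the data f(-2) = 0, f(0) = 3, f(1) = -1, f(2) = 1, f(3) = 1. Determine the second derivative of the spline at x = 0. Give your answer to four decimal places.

-7.5698

Write M_i for S''(x_i). With h_i = 2, 1, 1, 1 and divided differences Δ_i = 3/2, -4, 2, 0, the continuity of S' gives the tridiagonal system
  2·M_0 + 6·M_1 + 1·M_2 = 6(Δ_1 - Δ_0) = -33
  1·M_1 + 4·M_2 + 1·M_3 = 6(Δ_2 - Δ_1) = 36
  1·M_2 + 4·M_3 + 1·M_4 = 6(Δ_3 - Δ_2) = -12
Natural end conditions: M_0 = M_4 = 0.
Hence M_0 = 0, M_1 = -651/86, M_2 = 534/43, M_3 = -525/86, M_4 = 0.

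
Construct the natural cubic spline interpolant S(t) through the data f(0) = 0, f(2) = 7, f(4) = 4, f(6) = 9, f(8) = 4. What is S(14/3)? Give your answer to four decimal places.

Write m_i for S''(x_i). With h_i = 2, 2, 2, 2 and divided differences Δ_i = 7/2, -3/2, 5/2, -5/2, the continuity of S' gives the tridiagonal system
  2·m_0 + 8·m_1 + 2·m_2 = 6(Δ_1 - Δ_0) = -30
  2·m_1 + 8·m_2 + 2·m_3 = 6(Δ_2 - Δ_1) = 24
  2·m_2 + 8·m_3 + 2·m_4 = 6(Δ_3 - Δ_2) = -30
Natural end conditions: m_0 = m_4 = 0.
Forward elimination and back-substitution give m_0 = 0, m_1 = -36/7, m_2 = 39/7, m_3 = -36/7, m_4 = 0.
On [4, 6], S(t) = 4 + 1/2·(t - 4) + 39/14·(t - 4)² - 25/28·(t - 4)³.
With (t - 4) = 2/3: S(14/3) = 1003/189.

5.3069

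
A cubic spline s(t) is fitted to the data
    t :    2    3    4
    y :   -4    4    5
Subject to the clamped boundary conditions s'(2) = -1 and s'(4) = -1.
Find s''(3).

-21

Put m_i = s'' at the i-th knot. Here h = (1, 1) and Δ = (8, 1), so the interior equations h_(i-1)·m_(i-1) + 2(h_(i-1)+h_i)·m_i + h_i·m_(i+1) = 6(Δ_i − Δ_(i-1)) read
  1·m_0 + 4·m_1 + 1·m_2 = 6(Δ_1 - Δ_0) = -42
Clamped end conditions give two more equations: 2h_0·m_0 + h_0·m_1 = 6(Δ_0 - s'(2)) = 54 and h_1·m_1 + 2h_1·m_2 = 6(s'(4) - Δ_1) = -12.
Hence m_0 = 75/2, m_1 = -21, m_2 = 9/2.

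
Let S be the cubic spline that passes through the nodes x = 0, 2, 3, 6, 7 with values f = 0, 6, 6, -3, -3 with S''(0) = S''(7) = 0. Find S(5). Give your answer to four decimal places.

With M_i denoting the second derivative at x_i, h_i = 2, 1, 3, 1, and Δ_i = (y_(i+1) − y_i)/h_i = 3, 0, -3, 0:
  2·M_0 + 6·M_1 + 1·M_2 = 6(Δ_1 - Δ_0) = -18
  1·M_1 + 8·M_2 + 3·M_3 = 6(Δ_2 - Δ_1) = -18
  3·M_2 + 8·M_3 + 1·M_4 = 6(Δ_3 - Δ_2) = 18
Natural end conditions: M_0 = M_4 = 0.
Solving: M_0 = 0, M_1 = -396/161, M_2 = -522/161, M_3 = 558/161, M_4 = 0.
On [3, 6], S(x) = 6 - 240/161·(x - 3) - 261/161·(x - 3)² + 60/161·(x - 3)³.
With (x - 3) = 2: S(5) = -78/161.

-0.4845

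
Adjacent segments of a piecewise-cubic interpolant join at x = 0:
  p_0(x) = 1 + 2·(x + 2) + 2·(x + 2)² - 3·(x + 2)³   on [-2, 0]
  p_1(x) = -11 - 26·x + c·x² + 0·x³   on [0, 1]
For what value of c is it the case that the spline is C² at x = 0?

-16

p_0''(x) = 4 - 18·(x + 2), so p_0''(0) = -32. On the right, p_1''(0) = 2c, so c = -16.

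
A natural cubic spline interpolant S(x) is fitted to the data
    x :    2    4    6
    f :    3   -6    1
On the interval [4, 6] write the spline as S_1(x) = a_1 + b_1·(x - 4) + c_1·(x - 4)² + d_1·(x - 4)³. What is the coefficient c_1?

3

Let M_i = S''(x_i). Step sizes h_i = 2, 2; slopes of the chords Δ_i = (y_(i+1) - y_i)/h_i = -9/2, 7/2.
  2·M_0 + 8·M_1 + 2·M_2 = 6(Δ_1 - Δ_0) = 48
Natural end conditions: M_0 = M_2 = 0.
Forward elimination and back-substitution give M_0 = 0, M_1 = 6, M_2 = 0.
On [4, 6], with S_1(x) = a_1 + b_1·(x - 4) + c_1·(x - 4)² + d_1·(x - 4)³: c_1 = M_1/2 = 3, d_1 = (M_2 - M_1)/(6h_1) = -1/2, b_1 = Δ_1 - h_1(2M_1 + M_2)/6 = -1/2.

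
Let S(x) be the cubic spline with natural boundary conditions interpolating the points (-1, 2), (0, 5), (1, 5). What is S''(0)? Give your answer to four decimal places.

-4.5000

Put σ_i = S'' at the i-th knot. Here h = (1, 1) and Δ = (3, 0), so the interior equations h_(i-1)·σ_(i-1) + 2(h_(i-1)+h_i)·σ_i + h_i·σ_(i+1) = 6(Δ_i − Δ_(i-1)) read
  1·σ_0 + 4·σ_1 + 1·σ_2 = 6(Δ_1 - Δ_0) = -18
Natural end conditions: σ_0 = σ_2 = 0.
Hence σ_0 = 0, σ_1 = -9/2, σ_2 = 0.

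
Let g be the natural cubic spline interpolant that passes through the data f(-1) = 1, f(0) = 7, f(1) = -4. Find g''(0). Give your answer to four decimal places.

Write σ_i for g''(x_i). With h_i = 1, 1 and divided differences Δ_i = 6, -11, the continuity of g' gives the tridiagonal system
  1·σ_0 + 4·σ_1 + 1·σ_2 = 6(Δ_1 - Δ_0) = -102
Natural end conditions: σ_0 = σ_2 = 0.
Solving the tridiagonal system: σ_0 = 0, σ_1 = -51/2, σ_2 = 0.

-25.5000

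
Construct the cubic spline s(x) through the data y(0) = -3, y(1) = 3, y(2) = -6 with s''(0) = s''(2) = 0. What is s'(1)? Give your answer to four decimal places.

Put m_i = s'' at the i-th knot. Here h = (1, 1) and Δ = (6, -9), so the interior equations h_(i-1)·m_(i-1) + 2(h_(i-1)+h_i)·m_i + h_i·m_(i+1) = 6(Δ_i − Δ_(i-1)) read
  1·m_0 + 4·m_1 + 1·m_2 = 6(Δ_1 - Δ_0) = -90
Natural end conditions: m_0 = m_2 = 0.
Solving: m_0 = 0, m_1 = -45/2, m_2 = 0.
On [1, 2], s'(x) = b_1 + 2c_1·(x - 1) + 3d_1·(x - 1)² with b_1 = Δ_1 - h_1(2m_1 + m_2)/6 = -3/2, c_1 = m_1/2 = -45/4, d_1 = (m_2 - m_1)/(6h_1) = 15/4. So s'(1) = -3/2.

-1.5000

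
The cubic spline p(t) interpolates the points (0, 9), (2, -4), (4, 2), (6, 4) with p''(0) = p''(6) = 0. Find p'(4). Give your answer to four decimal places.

Write M_i for p''(x_i). With h_i = 2, 2, 2 and divided differences Δ_i = -13/2, 3, 1, the continuity of p' gives the tridiagonal system
  2·M_0 + 8·M_1 + 2·M_2 = 6(Δ_1 - Δ_0) = 57
  2·M_1 + 8·M_2 + 2·M_3 = 6(Δ_2 - Δ_1) = -12
Natural end conditions: M_0 = M_3 = 0.
Hence M_0 = 0, M_1 = 8, M_2 = -7/2, M_3 = 0.
On [4, 6], p'(t) = b_2 + 2c_2·(t - 4) + 3d_2·(t - 4)² with b_2 = Δ_2 - h_2(2M_2 + M_3)/6 = 10/3, c_2 = M_2/2 = -7/4, d_2 = (M_3 - M_2)/(6h_2) = 7/24. So p'(4) = 10/3.

3.3333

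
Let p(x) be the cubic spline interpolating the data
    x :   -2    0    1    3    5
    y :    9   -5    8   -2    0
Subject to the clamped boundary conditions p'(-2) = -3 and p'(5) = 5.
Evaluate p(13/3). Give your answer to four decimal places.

-2.9739

Let M_i = p''(x_i). Step sizes h_i = 2, 1, 2, 2; slopes of the chords Δ_i = (y_(i+1) - y_i)/h_i = -7, 13, -5, 1.
  2·M_0 + 6·M_1 + 1·M_2 = 6(Δ_1 - Δ_0) = 120
  1·M_1 + 6·M_2 + 2·M_3 = 6(Δ_2 - Δ_1) = -108
  2·M_2 + 8·M_3 + 2·M_4 = 6(Δ_3 - Δ_2) = 36
Clamped end conditions give two more equations: 2h_0·M_0 + h_0·M_1 = 6(Δ_0 - p'(-2)) = -24 and h_3·M_3 + 2h_3·M_4 = 6(p'(5) - Δ_3) = 24.
Solving: M_0 = -1336/61, M_1 = 1940/61, M_2 = -1648/61, M_3 = 680/61, M_4 = 26/61.
On [3, 5], p(x) = -2 - 401/61·(x - 3) + 340/61·(x - 3)² - 109/122·(x - 3)³.
With (x - 3) = 4/3: p(13/3) = -4898/1647.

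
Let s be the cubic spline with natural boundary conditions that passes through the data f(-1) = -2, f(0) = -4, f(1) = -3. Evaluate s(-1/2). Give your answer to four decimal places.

-3.2813

Let m_i = s''(x_i). Step sizes h_i = 1, 1; slopes of the chords Δ_i = (y_(i+1) - y_i)/h_i = -2, 1.
  1·m_0 + 4·m_1 + 1·m_2 = 6(Δ_1 - Δ_0) = 18
Natural end conditions: m_0 = m_2 = 0.
Solving the tridiagonal system: m_0 = 0, m_1 = 9/2, m_2 = 0.
On [-1, 0], s(x) = -2 - 11/4·(x + 1) + 0·(x + 1)² + 3/4·(x + 1)³.
With (x + 1) = 1/2: s(-1/2) = -105/32.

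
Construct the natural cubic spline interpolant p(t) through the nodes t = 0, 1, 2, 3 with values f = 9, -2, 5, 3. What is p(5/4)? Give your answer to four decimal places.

Put σ_i = p'' at the i-th knot. Here h = (1, 1, 1) and Δ = (-11, 7, -2), so the interior equations h_(i-1)·σ_(i-1) + 2(h_(i-1)+h_i)·σ_i + h_i·σ_(i+1) = 6(Δ_i − Δ_(i-1)) read
  1·σ_0 + 4·σ_1 + 1·σ_2 = 6(Δ_1 - Δ_0) = 108
  1·σ_1 + 4·σ_2 + 1·σ_3 = 6(Δ_2 - Δ_1) = -54
Natural end conditions: σ_0 = σ_3 = 0.
Solving: σ_0 = 0, σ_1 = 162/5, σ_2 = -108/5, σ_3 = 0.
On [1, 2], p(t) = -2 - 1/5·(t - 1) + 81/5·(t - 1)² - 9·(t - 1)³.
With (t - 1) = 1/4: p(5/4) = -377/320.

-1.1781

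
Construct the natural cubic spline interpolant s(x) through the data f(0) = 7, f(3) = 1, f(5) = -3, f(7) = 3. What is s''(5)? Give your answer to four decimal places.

3.9474

Let M_i = s''(x_i). Step sizes h_i = 3, 2, 2; slopes of the chords Δ_i = (y_(i+1) - y_i)/h_i = -2, -2, 3.
  3·M_0 + 10·M_1 + 2·M_2 = 6(Δ_1 - Δ_0) = 0
  2·M_1 + 8·M_2 + 2·M_3 = 6(Δ_2 - Δ_1) = 30
Natural end conditions: M_0 = M_3 = 0.
Forward elimination and back-substitution give M_0 = 0, M_1 = -15/19, M_2 = 75/19, M_3 = 0.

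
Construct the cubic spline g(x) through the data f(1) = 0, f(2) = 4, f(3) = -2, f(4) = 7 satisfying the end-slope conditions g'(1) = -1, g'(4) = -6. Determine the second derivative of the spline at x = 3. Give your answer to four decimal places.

Put M_i = g'' at the i-th knot. Here h = (1, 1, 1) and Δ = (4, -6, 9), so the interior equations h_(i-1)·M_(i-1) + 2(h_(i-1)+h_i)·M_i + h_i·M_(i+1) = 6(Δ_i − Δ_(i-1)) read
  1·M_0 + 4·M_1 + 1·M_2 = 6(Δ_1 - Δ_0) = -60
  1·M_1 + 4·M_2 + 1·M_3 = 6(Δ_2 - Δ_1) = 90
Clamped end conditions give two more equations: 2h_0·M_0 + h_0·M_1 = 6(Δ_0 - g'(1)) = 30 and h_2·M_2 + 2h_2·M_3 = 6(g'(4) - Δ_2) = -90.
Solving: M_0 = 98/3, M_1 = -106/3, M_2 = 146/3, M_3 = -208/3.

48.6667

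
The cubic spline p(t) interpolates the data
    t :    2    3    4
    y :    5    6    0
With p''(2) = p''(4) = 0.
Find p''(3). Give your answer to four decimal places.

-10.5000

Let m_i = p''(x_i). Step sizes h_i = 1, 1; slopes of the chords Δ_i = (y_(i+1) - y_i)/h_i = 1, -6.
  1·m_0 + 4·m_1 + 1·m_2 = 6(Δ_1 - Δ_0) = -42
Natural end conditions: m_0 = m_2 = 0.
Forward elimination and back-substitution give m_0 = 0, m_1 = -21/2, m_2 = 0.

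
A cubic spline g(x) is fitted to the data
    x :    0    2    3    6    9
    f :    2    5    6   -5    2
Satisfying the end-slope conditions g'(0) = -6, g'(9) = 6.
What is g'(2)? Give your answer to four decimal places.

Write M_i for g''(x_i). With h_i = 2, 1, 3, 3 and divided differences Δ_i = 3/2, 1, -11/3, 7/3, the continuity of g' gives the tridiagonal system
  2·M_0 + 6·M_1 + 1·M_2 = 6(Δ_1 - Δ_0) = -3
  1·M_1 + 8·M_2 + 3·M_3 = 6(Δ_2 - Δ_1) = -28
  3·M_2 + 12·M_3 + 3·M_4 = 6(Δ_3 - Δ_2) = 36
Clamped end conditions give two more equations: 2h_0·M_0 + h_0·M_1 = 6(Δ_0 - g'(0)) = 45 and h_3·M_3 + 2h_3·M_4 = 6(g'(9) - Δ_3) = 22.
Forward elimination and back-substitution give M_0 = 4331/324, M_1 = -343/81, M_2 = -701/162, M_3 = 293/81, M_4 = 301/162.
On [2, 3], g'(x) = b_1 + 2c_1·(x - 2) + 3d_1·(x - 2)² with b_1 = Δ_1 - h_1(2M_1 + M_2)/6 = 1015/324, c_1 = M_1/2 = -343/162, d_1 = (M_2 - M_1)/(6h_1) = -5/324. So g'(2) = 1015/324.

3.1327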